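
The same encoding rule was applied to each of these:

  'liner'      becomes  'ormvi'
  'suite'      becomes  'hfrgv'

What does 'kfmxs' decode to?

punch

Each pair mirrors across the alphabet (l↔o, i↔r, n↔m): positions sum to 25. This is the alphabet-reversal cipher (Atbash): a becomes z, b becomes y, etc.
Undoing it on kfmxs: k↔p, f↔u, m↔n, x↔c, s↔h.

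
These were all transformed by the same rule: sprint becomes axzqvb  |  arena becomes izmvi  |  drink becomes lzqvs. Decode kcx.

cup

This is a Caesar cipher with shift 8.
Decoding kcx: k−8=c, c−8=u, x−8=p.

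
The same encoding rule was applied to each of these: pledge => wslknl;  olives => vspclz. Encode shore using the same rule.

Compare letters: p→w is +7, l→s is +7, e→l is +7 — a constant shift. This is a Caesar cipher with shift 7.
Applying it to shore: s+7=z, h+7=o, o+7=v, r+7=y, e+7=l.

zovyl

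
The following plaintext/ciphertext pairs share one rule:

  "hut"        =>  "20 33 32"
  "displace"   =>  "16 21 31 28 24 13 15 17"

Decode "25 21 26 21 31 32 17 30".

minister

h is letter #8 and maps to 20: an offset of 12. Each letter is replaced by its alphabet position (a=1..z=26) + 12.
Reversing it on 25 21 26 21 31 32 17 30: 25→(25−12)÷1=13=m, 21→(21−12)÷1=9=i, 26→(26−12)÷1=14=n, 21→(21−12)÷1=9=i, 31→(31−12)÷1=19=s, 32→(32−12)÷1=20=t, 17→(17−12)÷1=5=e, 30→(30−12)÷1=18=r.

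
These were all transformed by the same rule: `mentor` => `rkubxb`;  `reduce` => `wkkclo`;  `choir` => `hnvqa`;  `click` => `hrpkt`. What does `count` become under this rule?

In mentor: m→r is +5, e→k is +6, n→u is +7, t→b is +8 — the shift increases by 1 each position. Each letter shifts forward by (position + 5), i.e. 5, 6, 7, … — the shift grows by one for each successive letter.
On count: c+5=h, o+6=u, u+7=b, n+8=v, t+9=c.

hubvc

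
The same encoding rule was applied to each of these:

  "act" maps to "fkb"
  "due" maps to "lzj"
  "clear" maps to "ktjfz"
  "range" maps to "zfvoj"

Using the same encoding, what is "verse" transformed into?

djzaj

The shift depends on letter class: consonant c→k is +8, but vowel a→f is +5. Vowels shift forward by 5 and consonants shift forward by 8.
For verse: v(cons)+8=d, e(vowel)+5=j, r(cons)+8=z, s(cons)+8=a, e(vowel)+5=j.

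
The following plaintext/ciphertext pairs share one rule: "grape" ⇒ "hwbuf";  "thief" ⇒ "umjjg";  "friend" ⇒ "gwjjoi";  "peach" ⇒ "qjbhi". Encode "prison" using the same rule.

qwjxps

It's a Vigenère-style cipher with numeric key [1,5]: position i shifts by key[i mod 2].
For prison: p+1=q, r+5=w, i+1=j, s+5=x, o+1=p, n+5=s.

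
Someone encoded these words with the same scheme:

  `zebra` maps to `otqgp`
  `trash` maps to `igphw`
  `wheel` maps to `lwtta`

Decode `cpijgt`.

nature

Compare letters: z→o is +15, e→t is +15, b→q is +15 — a constant shift. It's a constant shift of +15 (ROT15).
Decoding cpijgt: c−15=n, p−15=a, i−15=t, j−15=u, g−15=r, t−15=e.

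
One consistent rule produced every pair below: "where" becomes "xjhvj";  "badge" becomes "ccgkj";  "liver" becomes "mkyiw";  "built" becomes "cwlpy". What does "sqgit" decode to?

In where: w→x is +1, h→j is +2, e→h is +3, r→v is +4 — the shift increases by 1 each position. The shift increases by 1 at each position, starting from +1: 1, 2, 3, ….
Undoing it on sqgit: s−1=r, q−2=o, g−3=d, i−4=e, t−5=o.

rodeo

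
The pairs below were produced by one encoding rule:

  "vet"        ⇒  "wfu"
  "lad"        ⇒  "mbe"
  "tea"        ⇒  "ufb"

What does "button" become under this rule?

cvuupo

Compare letters: v→w is +1, e→f is +1, t→u is +1 — a constant shift. It's a constant shift of +1 (ROT1).
On button: b+1=c, u+1=v, t+1=u, t+1=u, o+1=p, n+1=o.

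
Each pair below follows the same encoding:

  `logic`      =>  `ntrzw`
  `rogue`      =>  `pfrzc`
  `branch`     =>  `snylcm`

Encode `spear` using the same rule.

The output letters match the input read backwards, each shifted +11: logic reversed is cigol. Read the word backwards and shift each letter +11.
For spear: reverse → raeps; then shift: r+11=c, a+11=l, e+11=p, p+11=a, s+11=d.

clpad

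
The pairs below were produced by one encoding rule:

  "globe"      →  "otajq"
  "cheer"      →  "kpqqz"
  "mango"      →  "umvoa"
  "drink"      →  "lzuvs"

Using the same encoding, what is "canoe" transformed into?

The shift depends on letter class: consonant g→o is +8, but vowel o→a is +12. Two shifts are in play — +12 for a/e/i/o/u, +8 for every other letter.
For canoe: c(cons)+8=k, a(vowel)+12=m, n(cons)+8=v, o(vowel)+12=a, e(vowel)+12=q.

kmvaq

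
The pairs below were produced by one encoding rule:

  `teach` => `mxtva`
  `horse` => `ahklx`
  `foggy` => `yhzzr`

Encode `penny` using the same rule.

ixggr

This is a Caesar cipher with shift 19.
For penny: p+19=i, e+19=x, n+19=g, n+19=g, y+19=r.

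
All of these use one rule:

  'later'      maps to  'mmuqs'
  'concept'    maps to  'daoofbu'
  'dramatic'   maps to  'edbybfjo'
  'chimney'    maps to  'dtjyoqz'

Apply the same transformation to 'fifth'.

gugfi

Shifts by position in later: pos 0: l→m (+1), pos 1: a→m (+12), pos 2: t→u (+1), pos 3: e→q (+12) — repeating every 2. It's a Vigenère-style cipher with numeric key [1,12]: position i shifts by key[i mod 2].
For fifth: f+1=g, i+12=u, f+1=g, t+12=f, h+1=i.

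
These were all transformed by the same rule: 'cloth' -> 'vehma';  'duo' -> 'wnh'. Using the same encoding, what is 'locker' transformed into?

Compare letters: c→v is +19, l→e is +19, o→h is +19 — a constant shift. It's a constant shift of +19 (ROT19).
On locker: l+19=e, o+19=h, c+19=v, k+19=d, e+19=x, r+19=k.

ehvdxk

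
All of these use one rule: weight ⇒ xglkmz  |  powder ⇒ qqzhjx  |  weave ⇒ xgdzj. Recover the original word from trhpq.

Each letter shifts forward by (position + 1), i.e. 1, 2, 3, … — the shift grows by one for each successive letter.
Undoing it on trhpq: t−1=s, r−2=p, h−3=e, p−4=l, q−5=l.

spell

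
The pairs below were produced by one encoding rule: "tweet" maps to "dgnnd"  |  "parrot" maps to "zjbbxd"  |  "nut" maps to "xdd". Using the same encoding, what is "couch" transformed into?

The shift depends on letter class: consonant t→d is +10, but vowel e→n is +9. Two shifts are in play — +9 for a/e/i/o/u, +10 for every other letter.
Applying it to couch: c(cons)+10=m, o(vowel)+9=x, u(vowel)+9=d, c(cons)+10=m, h(cons)+10=r.

mxdmr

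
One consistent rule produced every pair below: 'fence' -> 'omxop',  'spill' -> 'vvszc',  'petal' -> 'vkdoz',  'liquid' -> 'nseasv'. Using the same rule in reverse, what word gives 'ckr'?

The output letters match the input read backwards, each shifted +10: fence reversed is ecnef. Read the word backwards and shift each letter +10.
Undoing it on ckr: shift back: c−10=s, k−10=a, r−10=h → sah; then reverse → has.

has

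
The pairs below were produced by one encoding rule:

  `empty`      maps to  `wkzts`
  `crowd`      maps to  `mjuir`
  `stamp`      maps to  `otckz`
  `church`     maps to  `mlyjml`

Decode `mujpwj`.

Treating letters as 0–25, the rule is x ↦ 5x + 2 (mod 26).
Decoding mujpwj: m(12)→21·(12−2)≡2=c; u(20)→21·(20−2)≡14=o; j(9)→21·(9−2)≡17=r; p(15)→21·(15−2)≡13=n; w(22)→21·(22−2)≡4=e; j(9)→21·(9−2)≡17=r (all mod 26).

corner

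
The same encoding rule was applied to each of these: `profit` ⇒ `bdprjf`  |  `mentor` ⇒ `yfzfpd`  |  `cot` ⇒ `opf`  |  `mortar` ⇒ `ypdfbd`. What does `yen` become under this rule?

kfz

Vowels shift forward by 1 and consonants shift forward by 12.
Applying it to yen: y(cons)+12=k, e(vowel)+1=f, n(cons)+12=z.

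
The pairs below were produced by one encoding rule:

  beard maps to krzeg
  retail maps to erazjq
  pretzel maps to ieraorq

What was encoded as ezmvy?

b(1)→k(10) and e(4)→r(17) fit y≡11x+25 (mod 26); the inverse of 11 mod 26 is 19. Each letter's alphabet position (a=0..z=25) is mapped through 11·x+25 mod 26 — an affine cipher.
Decoding ezmvy: e(4)→19·(4−25)≡17=r; z(25)→19·(25−25)≡0=a; m(12)→19·(12−25)≡13=n; v(21)→19·(21−25)≡2=c; y(24)→19·(24−25)≡7=h (all mod 26).

ranch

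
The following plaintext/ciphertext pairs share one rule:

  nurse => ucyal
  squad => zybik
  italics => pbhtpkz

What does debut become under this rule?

kmica

Shifts by position in nurse: pos 0: n→u (+7), pos 1: u→c (+8), pos 2: r→y (+7), pos 3: s→a (+8) — repeating every 2. The shifts repeat in a cycle of length 2: positions 0,1,… shift by +7, +8, then the pattern repeats.
For debut: d+7=k, e+8=m, b+7=i, u+8=c, t+7=a.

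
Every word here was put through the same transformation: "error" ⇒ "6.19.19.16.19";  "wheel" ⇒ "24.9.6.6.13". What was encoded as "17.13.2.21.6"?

plate

Each letter is replaced by its alphabet position (a=1..z=26) + 1.
Undoing it on 17.13.2.21.6: 17→(17−1)÷1=16=p, 13→(13−1)÷1=12=l, 2→(2−1)÷1=1=a, 21→(21−1)÷1=20=t, 6→(6−1)÷1=5=e.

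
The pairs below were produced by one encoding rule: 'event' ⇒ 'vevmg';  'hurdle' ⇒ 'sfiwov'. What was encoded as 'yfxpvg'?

bucket

Each pair mirrors across the alphabet (e↔v, v↔e, e↔v): positions sum to 25. Letters are reflected about the middle of the alphabet (position → 25−position): Atbash.
Undoing it on yfxpvg: y↔b, f↔u, x↔c, p↔k, v↔e, g↔t.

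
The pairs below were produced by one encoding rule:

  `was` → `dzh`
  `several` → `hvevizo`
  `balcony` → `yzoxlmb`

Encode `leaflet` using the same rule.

Letters are reflected about the middle of the alphabet (position → 25−position): Atbash.
For leaflet: l↔o, e↔v, a↔z, f↔u, l↔o, e↔v, t↔g.

ovzuovg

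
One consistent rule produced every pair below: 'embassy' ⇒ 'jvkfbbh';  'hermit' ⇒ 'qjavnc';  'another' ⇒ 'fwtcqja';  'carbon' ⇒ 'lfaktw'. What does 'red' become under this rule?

ajm

The shift depends on letter class: consonant m→v is +9, but vowel e→j is +5. Vowels shift forward by 5 and consonants shift forward by 9.
Applying it to red: r(cons)+9=a, e(vowel)+5=j, d(cons)+9=m.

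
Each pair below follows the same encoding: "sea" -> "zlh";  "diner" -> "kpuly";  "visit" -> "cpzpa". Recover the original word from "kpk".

did

Compare letters: s→z is +7, e→l is +7, a→h is +7 — a constant shift. Every letter moves 7 places later in the alphabet, wrapping around z→a.
Undoing it on kpk: k−7=d, p−7=i, k−7=d.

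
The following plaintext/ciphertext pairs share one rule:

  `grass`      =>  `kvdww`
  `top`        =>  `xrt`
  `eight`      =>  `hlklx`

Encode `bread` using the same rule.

fvhdh

The shift depends on letter class: consonant g→k is +4, but vowel a→d is +3. Vowels shift forward by 3 and consonants shift forward by 4.
For bread: b(cons)+4=f, r(cons)+4=v, e(vowel)+3=h, a(vowel)+3=d, d(cons)+4=h.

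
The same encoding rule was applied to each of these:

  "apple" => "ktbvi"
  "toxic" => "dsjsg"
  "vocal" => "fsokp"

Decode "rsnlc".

hobby

Shifts by position in apple: pos 0: a→k (+10), pos 1: p→t (+4), pos 2: p→b (+12), pos 3: l→v (+10), pos 4: e→i (+4) — repeating every 3. The shifts repeat in a cycle of length 3: positions 0,1,… shift by +10, +4, +12, then the pattern repeats.
Undoing it on rsnlc: r−10=h, s−4=o, n−12=b, l−10=b, c−4=y.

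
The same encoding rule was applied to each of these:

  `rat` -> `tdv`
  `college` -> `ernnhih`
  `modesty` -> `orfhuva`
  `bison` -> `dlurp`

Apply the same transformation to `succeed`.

uxeehhf

The shift depends on letter class: consonant r→t is +2, but vowel a→d is +3. The rule splits by letter class: vowels +3, consonants +2.
Applying it to succeed: s(cons)+2=u, u(vowel)+3=x, c(cons)+2=e, c(cons)+2=e, e(vowel)+3=h, e(vowel)+3=h, d(cons)+2=f.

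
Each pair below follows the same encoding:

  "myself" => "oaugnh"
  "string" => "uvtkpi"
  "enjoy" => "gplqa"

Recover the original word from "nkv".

lit

Compare letters: m→o is +2, y→a is +2, s→u is +2 — a constant shift. This is a Caesar cipher with shift 2.
Decoding nkv: n−2=l, k−2=i, v−2=t.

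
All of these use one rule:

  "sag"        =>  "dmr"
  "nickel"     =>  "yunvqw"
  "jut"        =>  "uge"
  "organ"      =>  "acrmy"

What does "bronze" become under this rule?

The shift depends on letter class: consonant s→d is +11, but vowel a→m is +12. The rule splits by letter class: vowels +12, consonants +11.
On bronze: b(cons)+11=m, r(cons)+11=c, o(vowel)+12=a, n(cons)+11=y, z(cons)+11=k, e(vowel)+12=q.

mcaykq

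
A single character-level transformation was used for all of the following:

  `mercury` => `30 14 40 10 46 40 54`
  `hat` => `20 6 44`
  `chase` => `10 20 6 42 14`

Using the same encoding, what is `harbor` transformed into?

m(#13)→30 and e(#5)→14: differences scale by 2, so n = 2·pos + 4. The formula is n = 2×(alphabet index, a=1) + 4.
On harbor: h=8→20, a=1→6, r=18→40, b=2→8, o=15→34, r=18→40.

20 6 40 8 34 40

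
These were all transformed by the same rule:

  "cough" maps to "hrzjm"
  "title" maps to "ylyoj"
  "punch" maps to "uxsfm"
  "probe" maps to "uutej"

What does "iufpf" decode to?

drama

Shifts by position in cough: pos 0: c→h (+5), pos 1: o→r (+3), pos 2: u→z (+5), pos 3: g→j (+3) — repeating every 2. It's a Vigenère-style cipher with numeric key [5,3]: position i shifts by key[i mod 2].
Undoing it on iufpf: i−5=d, u−3=r, f−5=a, p−3=m, f−5=a.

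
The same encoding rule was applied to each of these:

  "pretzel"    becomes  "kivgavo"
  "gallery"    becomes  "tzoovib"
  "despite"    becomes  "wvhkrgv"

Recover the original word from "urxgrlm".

fiction

Each letter's alphabet position (a=0..z=25) is mapped through 25·x+25 mod 26 — an affine cipher.
Decoding urxgrlm: u(20)→25·(20−25)≡5=f; r(17)→25·(17−25)≡8=i; x(23)→25·(23−25)≡2=c; g(6)→25·(6−25)≡19=t; r(17)→25·(17−25)≡8=i; l(11)→25·(11−25)≡14=o; m(12)→25·(12−25)≡13=n (all mod 26).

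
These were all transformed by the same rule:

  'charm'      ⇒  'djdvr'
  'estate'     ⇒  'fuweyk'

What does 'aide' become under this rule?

In charm: c→d is +1, h→j is +2, a→d is +3, r→v is +4 — the shift increases by 1 each position. The shift increases by 1 at each position, starting from +1: 1, 2, 3, ….
For aide: a+1=b, i+2=k, d+3=g, e+4=i.

bkgi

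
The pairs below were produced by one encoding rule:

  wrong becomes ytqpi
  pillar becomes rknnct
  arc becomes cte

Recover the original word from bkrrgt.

zipper

Every letter moves 2 places later in the alphabet, wrapping around z→a.
Reversing it on bkrrgt: b−2=z, k−2=i, r−2=p, r−2=p, g−2=e, t−2=r.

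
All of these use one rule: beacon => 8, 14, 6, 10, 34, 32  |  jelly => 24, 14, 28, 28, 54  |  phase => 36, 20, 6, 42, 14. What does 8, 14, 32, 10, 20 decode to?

bench

b(#2)→8 and e(#5)→14: differences scale by 2, so n = 2·pos + 4. Each letter becomes 2×(its alphabet position, a=1..z=26) + 4.
Undoing it on 8, 14, 32, 10, 20: 8→(8−4)÷2=2=b, 14→(14−4)÷2=5=e, 32→(32−4)÷2=14=n, 10→(10−4)÷2=3=c, 20→(20−4)÷2=8=h.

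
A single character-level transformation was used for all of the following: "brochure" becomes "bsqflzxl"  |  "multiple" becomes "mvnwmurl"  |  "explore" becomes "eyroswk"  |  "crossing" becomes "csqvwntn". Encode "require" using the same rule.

rfsxmwk

In brochure: b→b is +0, r→s is +1, o→q is +2, c→f is +3 — the shift increases by 1 each position. The shift increases by 1 at each position, starting from +0: 0, 1, 2, ….
For require: r+0=r, e+1=f, q+2=s, u+3=x, i+4=m, r+5=w, e+6=k.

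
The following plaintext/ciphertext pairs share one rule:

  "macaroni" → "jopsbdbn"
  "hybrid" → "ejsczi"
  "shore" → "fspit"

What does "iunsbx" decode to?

warmth

Two steps: reverse the string, then apply a Caesar shift of +1.
Reversing it on iunsbx: shift back: i−1=h, u−1=t, n−1=m, s−1=r, b−1=a, x−1=w → htmraw; then reverse → warmth.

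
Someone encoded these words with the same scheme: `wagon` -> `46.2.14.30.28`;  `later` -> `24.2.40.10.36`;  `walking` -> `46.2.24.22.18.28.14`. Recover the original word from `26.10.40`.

met

w(#23)→46 and a(#1)→2: differences scale by 2, so n = 2·pos + 0. Each letter becomes 2×(its alphabet position, a=1..z=26).
Decoding 26.10.40: 26→(26−0)÷2=13=m, 10→(10−0)÷2=5=e, 40→(40−0)÷2=20=t.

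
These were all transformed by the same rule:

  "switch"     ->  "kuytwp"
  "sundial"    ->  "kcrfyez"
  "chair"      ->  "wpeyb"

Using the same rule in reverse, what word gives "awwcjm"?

This is an affine cipher: with a=0,…,z=25, each position x becomes (9x+4) mod 26.
Decoding awwcjm: a(0)→3·(0−4)≡14=o; w(22)→3·(22−4)≡2=c; w(22)→3·(22−4)≡2=c; c(2)→3·(2−4)≡20=u; j(9)→3·(9−4)≡15=p; m(12)→3·(12−4)≡24=y (all mod 26).

occupy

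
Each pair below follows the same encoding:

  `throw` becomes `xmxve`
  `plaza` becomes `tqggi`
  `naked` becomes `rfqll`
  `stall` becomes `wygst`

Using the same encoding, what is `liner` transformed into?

In throw: t→x is +4, h→m is +5, r→x is +6, o→v is +7 — the shift increases by 1 each position. Each letter shifts forward by (position + 4), i.e. 4, 5, 6, … — the shift grows by one for each successive letter.
On liner: l+4=p, i+5=n, n+6=t, e+7=l, r+8=z.

pntlz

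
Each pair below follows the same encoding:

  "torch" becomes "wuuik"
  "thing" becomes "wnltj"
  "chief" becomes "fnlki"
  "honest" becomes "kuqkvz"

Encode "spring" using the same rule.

vvuoqm

It's a Vigenère-style cipher with numeric key [3,6]: position i shifts by key[i mod 2].
Applying it to spring: s+3=v, p+6=v, r+3=u, i+6=o, n+3=q, g+6=m.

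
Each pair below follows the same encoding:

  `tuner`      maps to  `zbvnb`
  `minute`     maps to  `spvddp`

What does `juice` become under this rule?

pbqlo

In tuner: t→z is +6, u→b is +7, n→v is +8, e→n is +9 — the shift increases by 1 each position. Letter i (0-indexed) is shifted by i+6, so successive shifts are 6, 7, 8, ….
On juice: j+6=p, u+7=b, i+8=q, c+9=l, e+10=o.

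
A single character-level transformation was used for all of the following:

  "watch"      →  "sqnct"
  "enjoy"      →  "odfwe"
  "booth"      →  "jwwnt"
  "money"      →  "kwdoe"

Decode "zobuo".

w(22)→s(18) and a(0)→q(16) fit y≡19x+16 (mod 26); the inverse of 19 mod 26 is 11. Each letter's alphabet position (a=0..z=25) is mapped through 19·x+16 mod 26 — an affine cipher.
Undoing it on zobuo: z(25)→11·(25−16)≡21=v; o(14)→11·(14−16)≡4=e; b(1)→11·(1−16)≡17=r; u(20)→11·(20−16)≡18=s; o(14)→11·(14−16)≡4=e (all mod 26).

verse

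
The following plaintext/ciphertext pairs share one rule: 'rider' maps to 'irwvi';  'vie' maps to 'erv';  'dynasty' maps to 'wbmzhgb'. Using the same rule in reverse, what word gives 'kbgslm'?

python

Each pair mirrors across the alphabet (r↔i, i↔r, d↔w): positions sum to 25. This is the alphabet-reversal cipher (Atbash): a becomes z, b becomes y, etc.
Reversing it on kbgslm: k↔p, b↔y, g↔t, s↔h, l↔o, m↔n.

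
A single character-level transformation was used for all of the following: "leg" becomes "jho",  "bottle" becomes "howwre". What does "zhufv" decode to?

screw

The output letters match the input read backwards, each shifted +3: leg reversed is gel. The word is reversed, then every letter is shifted forward by 3.
Decoding zhufv: shift back: z−3=w, h−3=e, u−3=r, f−3=c, v−3=s → wercs; then reverse → screw.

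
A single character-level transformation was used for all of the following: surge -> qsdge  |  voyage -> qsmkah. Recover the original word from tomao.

coach

The output letters match the input read backwards, each shifted +12: surge reversed is egrus. The word is reversed, then every letter is shifted forward by 12.
Reversing it on tomao: shift back: t−12=h, o−12=c, m−12=a, a−12=o, o−12=c → hcaoc; then reverse → coach.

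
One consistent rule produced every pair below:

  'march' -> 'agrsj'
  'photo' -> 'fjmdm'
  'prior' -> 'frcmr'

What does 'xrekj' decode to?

This is an affine cipher: with a=0,…,z=25, each position x becomes (19x+6) mod 26.
Decoding xrekj: x(23)→11·(23−6)≡5=f; r(17)→11·(17−6)≡17=r; e(4)→11·(4−6)≡4=e; k(10)→11·(10−6)≡18=s; j(9)→11·(9−6)≡7=h (all mod 26).

fresh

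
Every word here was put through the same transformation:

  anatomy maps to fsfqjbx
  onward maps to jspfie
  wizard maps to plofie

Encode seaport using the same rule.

zvfajiq

a(0)→f(5) and n(13)→s(18) fit y≡17x+5 (mod 26); the inverse of 17 mod 26 is 23. This is an affine cipher: with a=0,…,z=25, each position x becomes (17x+5) mod 26.
On seaport: s(18)→17·18+5≡25=z; e(4)→17·4+5≡21=v; a(0)→17·0+5≡5=f; p(15)→17·15+5≡0=a; o(14)→17·14+5≡9=j; r(17)→17·17+5≡8=i; t(19)→17·19+5≡16=q (all mod 26).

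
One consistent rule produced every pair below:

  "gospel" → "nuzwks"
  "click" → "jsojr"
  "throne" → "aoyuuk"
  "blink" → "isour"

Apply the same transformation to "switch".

The shift depends on letter class: consonant g→n is +7, but vowel o→u is +6. Two shifts are in play — +6 for a/e/i/o/u, +7 for every other letter.
For switch: s(cons)+7=z, w(cons)+7=d, i(vowel)+6=o, t(cons)+7=a, c(cons)+7=j, h(cons)+7=o.

zdoajo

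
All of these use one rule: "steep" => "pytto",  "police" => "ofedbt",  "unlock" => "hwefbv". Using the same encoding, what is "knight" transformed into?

vwdluy

This is an affine cipher: with a=0,…,z=25, each position x becomes (9x+9) mod 26.
For knight: k(10)→9·10+9≡21=v; n(13)→9·13+9≡22=w; i(8)→9·8+9≡3=d; g(6)→9·6+9≡11=l; h(7)→9·7+9≡20=u; t(19)→9·19+9≡24=y (all mod 26).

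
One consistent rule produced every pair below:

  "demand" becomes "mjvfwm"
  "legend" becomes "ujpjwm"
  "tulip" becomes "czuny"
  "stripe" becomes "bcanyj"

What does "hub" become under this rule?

The shift depends on letter class: consonant d→m is +9, but vowel e→j is +5. Vowels shift forward by 5 and consonants shift forward by 9.
For hub: h(cons)+9=q, u(vowel)+5=z, b(cons)+9=k.

qzk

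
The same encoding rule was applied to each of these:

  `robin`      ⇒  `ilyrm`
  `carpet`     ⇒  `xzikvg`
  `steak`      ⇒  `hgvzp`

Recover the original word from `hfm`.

Each pair mirrors across the alphabet (r↔i, o↔l, b↔y): positions sum to 25. This is the alphabet-reversal cipher (Atbash): a becomes z, b becomes y, etc.
Reversing it on hfm: h↔s, f↔u, m↔n.

sun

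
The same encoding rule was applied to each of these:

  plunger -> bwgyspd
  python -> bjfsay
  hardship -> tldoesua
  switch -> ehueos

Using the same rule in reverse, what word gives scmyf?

Shifts by position in plunger: pos 0: p→b (+12), pos 1: l→w (+11), pos 2: u→g (+12), pos 3: n→y (+11) — repeating every 2. It's a Vigenère-style cipher with numeric key [12,11]: position i shifts by key[i mod 2].
Reversing it on scmyf: s−12=g, c−11=r, m−12=a, y−11=n, f−12=t.

grant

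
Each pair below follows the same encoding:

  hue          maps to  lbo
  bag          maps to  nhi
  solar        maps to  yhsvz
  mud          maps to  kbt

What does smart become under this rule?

ayhtz

The word is reversed, then every letter is shifted forward by 7.
Applying it to smart: reverse → trams; then shift: t+7=a, r+7=y, a+7=h, m+7=t, s+7=z.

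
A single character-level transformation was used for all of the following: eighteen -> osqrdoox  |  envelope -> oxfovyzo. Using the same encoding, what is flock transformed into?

It's a constant shift of +10 (ROT10).
For flock: f+10=p, l+10=v, o+10=y, c+10=m, k+10=u.

pvymu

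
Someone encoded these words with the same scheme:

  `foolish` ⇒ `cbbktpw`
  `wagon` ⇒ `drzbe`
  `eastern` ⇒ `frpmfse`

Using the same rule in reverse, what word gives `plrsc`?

f(5)→c(2) and o(14)→b(1) fit y≡23x+17 (mod 26); the inverse of 23 mod 26 is 17. This is an affine cipher: with a=0,…,z=25, each position x becomes (23x+17) mod 26.
Undoing it on plrsc: p(15)→17·(15−17)≡18=s; l(11)→17·(11−17)≡2=c; r(17)→17·(17−17)≡0=a; s(18)→17·(18−17)≡17=r; c(2)→17·(2−17)≡5=f (all mod 26).

scarf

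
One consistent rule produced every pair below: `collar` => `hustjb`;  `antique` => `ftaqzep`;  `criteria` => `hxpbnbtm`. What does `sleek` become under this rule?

Letter i (0-indexed) is shifted by i+5, so successive shifts are 5, 6, 7, ….
On sleek: s+5=x, l+6=r, e+7=l, e+8=m, k+9=t.

xrlmt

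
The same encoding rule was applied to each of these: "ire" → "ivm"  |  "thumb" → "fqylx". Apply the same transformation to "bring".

The output letters match the input read backwards, each shifted +4: ire reversed is eri. The word is reversed, then every letter is shifted forward by 4.
For bring: reverse → gnirb; then shift: g+4=k, n+4=r, i+4=m, r+4=v, b+4=f.

krmvf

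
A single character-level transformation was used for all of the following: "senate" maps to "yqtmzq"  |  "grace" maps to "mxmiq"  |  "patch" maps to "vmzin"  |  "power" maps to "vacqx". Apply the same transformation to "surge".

The shift depends on letter class: consonant s→y is +6, but vowel e→q is +12. Vowels shift forward by 12 and consonants shift forward by 6.
For surge: s(cons)+6=y, u(vowel)+12=g, r(cons)+6=x, g(cons)+6=m, e(vowel)+12=q.

ygxmq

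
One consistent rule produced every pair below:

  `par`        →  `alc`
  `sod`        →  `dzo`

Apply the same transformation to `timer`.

etxpc

Each letter is shifted forward by 11 in the alphabet (a Caesar shift of +11).
Applying it to timer: t+11=e, i+11=t, m+11=x, e+11=p, r+11=c.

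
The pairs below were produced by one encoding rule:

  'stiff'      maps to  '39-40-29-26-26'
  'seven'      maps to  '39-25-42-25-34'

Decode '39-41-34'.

sun

s is letter #19 and maps to 39: an offset of 20. Letters become their 1-based position plus 20 (so a→21, b→22, …).
Undoing it on 39-41-34: 39→(39−20)÷1=19=s, 41→(41−20)÷1=21=u, 34→(34−20)÷1=14=n.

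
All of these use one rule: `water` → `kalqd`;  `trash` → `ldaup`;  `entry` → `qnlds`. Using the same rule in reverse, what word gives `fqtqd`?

lever

w(22)→k(10) and a(0)→a(0) fit y≡17x+0 (mod 26); the inverse of 17 mod 26 is 23. This is an affine cipher: with a=0,…,z=25, each position x becomes (17x+0) mod 26.
Undoing it on fqtqd: f(5)→23·(5−0)≡11=l; q(16)→23·(16−0)≡4=e; t(19)→23·(19−0)≡21=v; q(16)→23·(16−0)≡4=e; d(3)→23·(3−0)≡17=r (all mod 26).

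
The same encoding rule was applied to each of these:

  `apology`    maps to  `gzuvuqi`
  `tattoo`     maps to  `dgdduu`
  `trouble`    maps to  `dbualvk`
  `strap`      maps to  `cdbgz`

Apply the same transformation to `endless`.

kxnvkcc

The shift depends on letter class: consonant p→z is +10, but vowel a→g is +6. Two shifts are in play — +6 for a/e/i/o/u, +10 for every other letter.
For endless: e(vowel)+6=k, n(cons)+10=x, d(cons)+10=n, l(cons)+10=v, e(vowel)+6=k, s(cons)+10=c, s(cons)+10=c.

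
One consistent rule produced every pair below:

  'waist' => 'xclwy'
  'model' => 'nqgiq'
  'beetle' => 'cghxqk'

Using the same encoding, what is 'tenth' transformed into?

In waist: w→x is +1, a→c is +2, i→l is +3, s→w is +4 — the shift increases by 1 each position. Letter i (0-indexed) is shifted by i+1, so successive shifts are 1, 2, 3, ….
Applying it to tenth: t+1=u, e+2=g, n+3=q, t+4=x, h+5=m.

ugqxm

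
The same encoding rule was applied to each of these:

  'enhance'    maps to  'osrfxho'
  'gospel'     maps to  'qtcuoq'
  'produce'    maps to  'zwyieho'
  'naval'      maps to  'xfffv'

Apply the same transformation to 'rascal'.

bfchkq

Shifts by position in enhance: pos 0: e→o (+10), pos 1: n→s (+5), pos 2: h→r (+10), pos 3: a→f (+5) — repeating every 2. A repeating key of period 2 is used — shifts +10, +5 over and over.
On rascal: r+10=b, a+5=f, s+10=c, c+5=h, a+10=k, l+5=q.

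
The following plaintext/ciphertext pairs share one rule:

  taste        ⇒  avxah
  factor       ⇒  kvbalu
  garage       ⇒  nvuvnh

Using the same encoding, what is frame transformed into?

Treating letters as 0–25, the rule is x ↦ 3x + 21 (mod 26).
For frame: f(5)→3·5+21≡10=k; r(17)→3·17+21≡20=u; a(0)→3·0+21≡21=v; m(12)→3·12+21≡5=f; e(4)→3·4+21≡7=h (all mod 26).

kuvfh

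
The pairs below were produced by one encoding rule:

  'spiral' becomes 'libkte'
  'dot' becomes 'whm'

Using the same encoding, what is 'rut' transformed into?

Every letter moves 19 places later in the alphabet, wrapping around z→a.
For rut: r+19=k, u+19=n, t+19=m.

knm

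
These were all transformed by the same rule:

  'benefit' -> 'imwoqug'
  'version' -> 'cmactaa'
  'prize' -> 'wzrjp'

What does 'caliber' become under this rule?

jiusmqe

Each letter shifts forward by (position + 7), i.e. 7, 8, 9, … — the shift grows by one for each successive letter.
For caliber: c+7=j, a+8=i, l+9=u, i+10=s, b+11=m, e+12=q, r+13=e.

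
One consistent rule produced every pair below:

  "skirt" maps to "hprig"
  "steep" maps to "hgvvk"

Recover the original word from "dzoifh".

walrus

Each letter is replaced by its mirror in the alphabet: a↔z, b↔y, c↔x, and so on (the Atbash cipher).
Reversing it on dzoifh: d↔w, z↔a, o↔l, i↔r, f↔u, h↔s.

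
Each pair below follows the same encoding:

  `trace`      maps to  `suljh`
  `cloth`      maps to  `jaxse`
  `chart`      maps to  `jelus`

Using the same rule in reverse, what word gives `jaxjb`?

clock

t(19)→s(18) and r(17)→u(20) fit y≡25x+11 (mod 26); the inverse of 25 mod 26 is 25. Treating letters as 0–25, the rule is x ↦ 25x + 11 (mod 26).
Reversing it on jaxjb: j(9)→25·(9−11)≡2=c; a(0)→25·(0−11)≡11=l; x(23)→25·(23−11)≡14=o; j(9)→25·(9−11)≡2=c; b(1)→25·(1−11)≡10=k (all mod 26).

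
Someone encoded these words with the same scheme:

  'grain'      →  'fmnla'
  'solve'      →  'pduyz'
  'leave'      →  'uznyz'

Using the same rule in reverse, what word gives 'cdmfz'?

Each letter's alphabet position (a=0..z=25) is mapped through 3·x+13 mod 26 — an affine cipher.
Undoing it on cdmfz: c(2)→9·(2−13)≡5=f; d(3)→9·(3−13)≡14=o; m(12)→9·(12−13)≡17=r; f(5)→9·(5−13)≡6=g; z(25)→9·(25−13)≡4=e (all mod 26).

forge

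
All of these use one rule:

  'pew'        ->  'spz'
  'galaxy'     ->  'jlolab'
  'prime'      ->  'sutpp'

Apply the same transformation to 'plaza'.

The shift depends on letter class: consonant p→s is +3, but vowel e→p is +11. Two shifts are in play — +11 for a/e/i/o/u, +3 for every other letter.
On plaza: p(cons)+3=s, l(cons)+3=o, a(vowel)+11=l, z(cons)+3=c, a(vowel)+11=l.

solcl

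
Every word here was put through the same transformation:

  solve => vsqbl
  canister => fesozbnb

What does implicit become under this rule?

In solve: s→v is +3, o→s is +4, l→q is +5, v→b is +6 — the shift increases by 1 each position. Letter i (0-indexed) is shifted by i+3, so successive shifts are 3, 4, 5, ….
On implicit: i+3=l, m+4=q, p+5=u, l+6=r, i+7=p, c+8=k, i+9=r, t+10=d.

lqurpkrd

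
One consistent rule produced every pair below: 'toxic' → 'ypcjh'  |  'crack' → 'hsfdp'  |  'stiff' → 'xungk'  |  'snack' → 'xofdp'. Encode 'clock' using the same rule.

Shifts by position in toxic: pos 0: t→y (+5), pos 1: o→p (+1), pos 2: x→c (+5), pos 3: i→j (+1) — repeating every 2. The shifts repeat in a cycle of length 2: positions 0,1,… shift by +5, +1, then the pattern repeats.
For clock: c+5=h, l+1=m, o+5=t, c+1=d, k+5=p.

hmtdp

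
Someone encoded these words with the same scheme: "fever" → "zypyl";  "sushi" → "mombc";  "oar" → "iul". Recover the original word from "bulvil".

harbor

Compare letters: f→z is +20, e→y is +20, v→p is +20 — a constant shift. It's a constant shift of +20 (ROT20).
Reversing it on bulvil: b−20=h, u−20=a, l−20=r, v−20=b, i−20=o, l−20=r.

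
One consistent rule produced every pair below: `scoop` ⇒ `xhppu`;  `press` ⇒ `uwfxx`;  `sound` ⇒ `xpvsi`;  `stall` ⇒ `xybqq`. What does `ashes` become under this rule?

The shift depends on letter class: consonant s→x is +5, but vowel o→p is +1. Vowels shift forward by 1 and consonants shift forward by 5.
Applying it to ashes: a(vowel)+1=b, s(cons)+5=x, h(cons)+5=m, e(vowel)+1=f, s(cons)+5=x.

bxmfx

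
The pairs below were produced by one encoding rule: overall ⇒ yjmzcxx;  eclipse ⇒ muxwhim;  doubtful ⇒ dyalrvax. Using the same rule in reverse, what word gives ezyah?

o(14)→y(24) and v(21)→j(9) fit y≡9x+2 (mod 26); the inverse of 9 mod 26 is 3. Each letter's alphabet position (a=0..z=25) is mapped through 9·x+2 mod 26 — an affine cipher.
Undoing it on ezyah: e(4)→3·(4−2)≡6=g; z(25)→3·(25−2)≡17=r; y(24)→3·(24−2)≡14=o; a(0)→3·(0−2)≡20=u; h(7)→3·(7−2)≡15=p (all mod 26).

group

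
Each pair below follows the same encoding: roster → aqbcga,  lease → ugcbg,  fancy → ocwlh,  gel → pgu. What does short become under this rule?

Vowels shift forward by 2 and consonants shift forward by 9.
For short: s(cons)+9=b, h(cons)+9=q, o(vowel)+2=q, r(cons)+9=a, t(cons)+9=c.

bqqac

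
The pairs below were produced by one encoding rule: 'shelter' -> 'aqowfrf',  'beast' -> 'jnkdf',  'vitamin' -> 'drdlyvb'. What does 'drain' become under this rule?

laktz

Each letter shifts forward by (position + 8), i.e. 8, 9, 10, … — the shift grows by one for each successive letter.
On drain: d+8=l, r+9=a, a+10=k, i+11=t, n+12=z.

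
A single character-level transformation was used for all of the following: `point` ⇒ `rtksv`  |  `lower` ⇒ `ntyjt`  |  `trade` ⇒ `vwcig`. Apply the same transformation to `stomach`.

Shifts by position in point: pos 0: p→r (+2), pos 1: o→t (+5), pos 2: i→k (+2), pos 3: n→s (+5) — repeating every 2. A repeating key of period 2 is used — shifts +2, +5 over and over.
On stomach: s+2=u, t+5=y, o+2=q, m+5=r, a+2=c, c+5=h, h+2=j.

uyqrchj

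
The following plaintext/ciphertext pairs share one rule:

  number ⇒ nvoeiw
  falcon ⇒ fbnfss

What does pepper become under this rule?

pfrsiw

In number: n→n is +0, u→v is +1, m→o is +2, b→e is +3 — the shift increases by 1 each position. Letter i (0-indexed) is shifted by i+0, so successive shifts are 0, 1, 2, ….
For pepper: p+0=p, e+1=f, p+2=r, p+3=s, e+4=i, r+5=w.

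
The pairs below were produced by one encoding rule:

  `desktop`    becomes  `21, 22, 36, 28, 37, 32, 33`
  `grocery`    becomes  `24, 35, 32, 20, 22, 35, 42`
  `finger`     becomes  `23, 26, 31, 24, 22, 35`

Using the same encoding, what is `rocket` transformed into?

d is letter #4 and maps to 21: an offset of 17. Each letter is replaced by its alphabet position (a=1..z=26) + 17.
For rocket: r=18→35, o=15→32, c=3→20, k=11→28, e=5→22, t=20→37.

35, 32, 20, 28, 22, 37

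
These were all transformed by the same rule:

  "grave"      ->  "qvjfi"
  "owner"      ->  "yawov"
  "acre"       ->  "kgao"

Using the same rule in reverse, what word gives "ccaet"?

Shifts by position in grave: pos 0: g→q (+10), pos 1: r→v (+4), pos 2: a→j (+9), pos 3: v→f (+10), pos 4: e→i (+4) — repeating every 3. The shifts repeat in a cycle of length 3: positions 0,1,… shift by +10, +4, +9, then the pattern repeats.
Reversing it on ccaet: c−10=s, c−4=y, a−9=r, e−10=u, t−4=p.

syrup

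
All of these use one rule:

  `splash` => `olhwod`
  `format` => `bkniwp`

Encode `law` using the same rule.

hws

Compare letters: s→o is +22, p→l is +22, l→h is +22 — a constant shift. This is a Caesar cipher with shift 22.
Applying it to law: l+22=h, a+22=w, w+22=s.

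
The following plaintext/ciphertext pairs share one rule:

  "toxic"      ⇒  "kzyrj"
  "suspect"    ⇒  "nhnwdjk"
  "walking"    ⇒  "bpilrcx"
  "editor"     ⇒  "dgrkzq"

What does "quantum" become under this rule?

Each letter's alphabet position (a=0..z=25) is mapped through 23·x+15 mod 26 — an affine cipher.
On quantum: q(16)→23·16+15≡19=t; u(20)→23·20+15≡7=h; a(0)→23·0+15≡15=p; n(13)→23·13+15≡2=c; t(19)→23·19+15≡10=k; u(20)→23·20+15≡7=h; m(12)→23·12+15≡5=f (all mod 26).

thpckhf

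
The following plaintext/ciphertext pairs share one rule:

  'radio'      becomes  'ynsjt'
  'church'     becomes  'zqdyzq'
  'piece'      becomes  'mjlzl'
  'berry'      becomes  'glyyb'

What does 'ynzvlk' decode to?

Each letter's alphabet position (a=0..z=25) is mapped through 19·x+13 mod 26 — an affine cipher.
Decoding ynzvlk: y(24)→11·(24−13)≡17=r; n(13)→11·(13−13)≡0=a; z(25)→11·(25−13)≡2=c; v(21)→11·(21−13)≡10=k; l(11)→11·(11−13)≡4=e; k(10)→11·(10−13)≡19=t (all mod 26).

racket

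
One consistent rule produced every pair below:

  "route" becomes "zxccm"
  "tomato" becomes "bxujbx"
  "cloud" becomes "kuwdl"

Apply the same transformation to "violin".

Shifts by position in route: pos 0: r→z (+8), pos 1: o→x (+9), pos 2: u→c (+8), pos 3: t→c (+9) — repeating every 2. The shifts repeat in a cycle of length 2: positions 0,1,… shift by +8, +9, then the pattern repeats.
Applying it to violin: v+8=d, i+9=r, o+8=w, l+9=u, i+8=q, n+9=w.

drwuqw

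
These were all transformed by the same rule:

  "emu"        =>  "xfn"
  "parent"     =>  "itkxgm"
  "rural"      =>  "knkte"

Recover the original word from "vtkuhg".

carbon

Compare letters: e→x is +19, m→f is +19, u→n is +19 — a constant shift. This is a Caesar cipher with shift 19.
Undoing it on vtkuhg: v−19=c, t−19=a, k−19=r, u−19=b, h−19=o, g−19=n.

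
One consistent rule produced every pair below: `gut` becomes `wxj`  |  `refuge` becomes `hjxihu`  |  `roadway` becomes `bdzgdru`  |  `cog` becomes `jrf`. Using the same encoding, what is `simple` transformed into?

The word is reversed, then every letter is shifted forward by 3.
Applying it to simple: reverse → elpmis; then shift: e+3=h, l+3=o, p+3=s, m+3=p, i+3=l, s+3=v.

hosplv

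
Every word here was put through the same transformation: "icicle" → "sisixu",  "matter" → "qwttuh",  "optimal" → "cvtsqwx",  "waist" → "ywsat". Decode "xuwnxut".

leaflet

i(8)→s(18) and c(2)→i(8) fit y≡19x+22 (mod 26); the inverse of 19 mod 26 is 11. This is an affine cipher: with a=0,…,z=25, each position x becomes (19x+22) mod 26.
Decoding xuwnxut: x(23)→11·(23−22)≡11=l; u(20)→11·(20−22)≡4=e; w(22)→11·(22−22)≡0=a; n(13)→11·(13−22)≡5=f; x(23)→11·(23−22)≡11=l; u(20)→11·(20−22)≡4=e; t(19)→11·(19−22)≡19=t (all mod 26).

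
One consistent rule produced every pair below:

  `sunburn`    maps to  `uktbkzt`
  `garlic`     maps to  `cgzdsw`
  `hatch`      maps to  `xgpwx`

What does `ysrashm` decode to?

midwife

s(18)→u(20) and u(20)→k(10) fit y≡21x+6 (mod 26); the inverse of 21 mod 26 is 5. Each letter's alphabet position (a=0..z=25) is mapped through 21·x+6 mod 26 — an affine cipher.
Reversing it on ysrashm: y(24)→5·(24−6)≡12=m; s(18)→5·(18−6)≡8=i; r(17)→5·(17−6)≡3=d; a(0)→5·(0−6)≡22=w; s(18)→5·(18−6)≡8=i; h(7)→5·(7−6)≡5=f; m(12)→5·(12−6)≡4=e (all mod 26).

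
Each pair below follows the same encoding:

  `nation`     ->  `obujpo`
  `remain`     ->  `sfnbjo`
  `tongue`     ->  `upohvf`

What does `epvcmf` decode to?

Every letter moves 1 place later in the alphabet, wrapping around z→a.
Decoding epvcmf: e−1=d, p−1=o, v−1=u, c−1=b, m−1=l, f−1=e.

double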